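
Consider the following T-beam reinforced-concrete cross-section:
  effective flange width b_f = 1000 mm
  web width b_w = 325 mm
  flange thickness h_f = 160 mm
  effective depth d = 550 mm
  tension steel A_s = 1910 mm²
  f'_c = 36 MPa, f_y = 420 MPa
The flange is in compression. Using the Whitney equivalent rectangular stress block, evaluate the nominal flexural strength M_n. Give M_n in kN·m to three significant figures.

M_n ≈ 431 kN·m

Tension: T = A_s f_y = 1910 × 420 = 802200 N.
Try a within the flange: a = T/(0.85 f'_c b_f) = 802200/(0.85 × 36 × 1000) = 26.22 mm.
Since a = 26.22 ≤ h_f = 160 mm, the stress block lies entirely in the flange; analyse as a rectangular beam of width b_f.
M_n = T(d − a/2) = 802200 × (550 − 13.11) = 430.69 × 10⁶ N·mm.
M_n = 430.69 kN·m.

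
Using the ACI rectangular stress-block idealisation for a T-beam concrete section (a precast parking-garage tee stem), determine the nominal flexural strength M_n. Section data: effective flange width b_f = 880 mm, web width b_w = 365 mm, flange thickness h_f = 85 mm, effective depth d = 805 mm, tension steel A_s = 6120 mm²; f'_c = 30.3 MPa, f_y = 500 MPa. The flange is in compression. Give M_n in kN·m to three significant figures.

Tension: T = A_s f_y = 6120 × 500 = 3060000 N.
Try a within the flange: a = T/(0.85 f'_c b_f) = 3060000/(0.85 × 30.3 × 880) = 135.01 mm.
a = 135.01 > h_f = 85 mm: the block extends into the web. Split into flange-overhang and web parts.
C_f = 0.85 f'_c (b_f − b_w) h_f = 0.85 × 30.3 × (880 − 365) × 85 = 1127425 N.
Remaining web compression depth: a_w = (T − C_f)/(0.85 f'_c b_w) = (3060000 − 1127425)/(0.85 × 30.3 × 365) = 205.58 mm.
M_n = C_f(d − h_f/2) + (T − C_f)(d − a_w/2) = 1127425 × (805 − 42.5) + 1932575 × (805 − 102.79) = 859.66 + 1357.07 = 2216.73 × 10⁶ N·mm.
M_n = 2216.73 kN·m.

M_n ≈ 2220 kN·m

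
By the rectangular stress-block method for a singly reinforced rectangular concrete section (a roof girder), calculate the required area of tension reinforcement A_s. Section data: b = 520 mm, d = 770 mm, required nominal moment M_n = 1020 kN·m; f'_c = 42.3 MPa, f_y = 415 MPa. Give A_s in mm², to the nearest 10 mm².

With M_n = 0.85 f'_c a b (d − a/2), solve the quadratic for a:
a = d − √(d² − 2M_n/(0.85 f'_c b)) = 770 − √(770² − 2 × 1020×10⁶/(0.85 × 42.3 × 520)) = 74.45 mm.
A_s = 0.85 f'_c a b / f_y = 0.85 × 42.3 × 74.45 × 520 / 415 = 3354.1 mm².

A_s ≈ 3350 mm²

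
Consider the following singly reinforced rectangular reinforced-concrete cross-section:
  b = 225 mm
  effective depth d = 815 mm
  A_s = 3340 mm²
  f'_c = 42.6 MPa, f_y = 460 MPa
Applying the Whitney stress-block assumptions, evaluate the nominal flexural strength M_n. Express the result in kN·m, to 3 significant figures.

T = A_s f_y = 3340 × 460 = 1536400 N = 1536.4 kN.
From C = T: a = T/(0.85 f'_c b) = 1536400/(0.85 × 42.6 × 225) = 188.58 mm.
M_n = T(d − a/2) = 1536.4 kN × (815 − 94.29) mm = 1107.30 kN·m.

M_n ≈ 1110 kN·m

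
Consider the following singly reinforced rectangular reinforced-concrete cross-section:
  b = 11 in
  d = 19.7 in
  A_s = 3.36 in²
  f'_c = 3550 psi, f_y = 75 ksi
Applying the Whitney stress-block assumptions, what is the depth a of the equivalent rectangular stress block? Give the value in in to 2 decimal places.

a ≈ 7.59 in

T = A_s f_y = 3.36 × 75 = 252 kips.
a = T/(0.85 f'_c b) = 252/(0.85 × 3.55 × 11) = 7.59 in.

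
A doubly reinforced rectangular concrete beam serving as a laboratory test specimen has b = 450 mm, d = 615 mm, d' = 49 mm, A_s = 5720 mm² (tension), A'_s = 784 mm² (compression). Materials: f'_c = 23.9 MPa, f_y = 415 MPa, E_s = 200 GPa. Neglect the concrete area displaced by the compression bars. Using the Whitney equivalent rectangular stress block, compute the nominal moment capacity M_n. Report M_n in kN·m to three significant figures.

M_n ≈ 1210 kN·m

Assume both tension and compression steel yield.
Net tension couple steel: A_s − A'_s = 4936 mm².
a = (A_s − A'_s) f_y / (0.85 f'_c b) = 2048440/(0.85 × 23.9 × 450) = 224.08 mm.
c = a/β₁ = 224.08/0.85 = 263.62 mm; ε'_s = 0.003(c − d')/c = 0.0024 ≥ f_y/E_s = 0.0021, so compression steel does yield.
M_n = (A_s − A'_s) f_y (d − a/2) + A'_s f_y (d − d') = [2048440 × (615 − 112.04) + 325360 × (615 − 49)] × 10⁻⁶ = 1030.28 + 184.15 = 1214.43 kN·m.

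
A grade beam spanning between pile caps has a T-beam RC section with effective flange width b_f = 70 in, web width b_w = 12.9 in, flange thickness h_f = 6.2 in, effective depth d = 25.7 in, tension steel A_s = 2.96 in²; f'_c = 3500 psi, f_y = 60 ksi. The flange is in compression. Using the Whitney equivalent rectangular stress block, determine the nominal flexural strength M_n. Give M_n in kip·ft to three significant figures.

Tension: T = A_s f_y = 2.96 × 60 = 177.6 kips.
Try a within the flange: a = T/(0.85 f'_c b_f) = 177.6/(0.85 × 3.5 × 70) = 0.853 in.
Since a = 0.853 ≤ h_f = 6.2 in, the stress block lies entirely in the flange; analyse as a rectangular beam of width b_f.
M_n = T(d − a/2) = 177.6 × (25.7 − 0.4265) = 4488.6 kip·in.
M_n = 4488.6/12 = 374.05 kip·ft.

M_n ≈ 374 kip·ft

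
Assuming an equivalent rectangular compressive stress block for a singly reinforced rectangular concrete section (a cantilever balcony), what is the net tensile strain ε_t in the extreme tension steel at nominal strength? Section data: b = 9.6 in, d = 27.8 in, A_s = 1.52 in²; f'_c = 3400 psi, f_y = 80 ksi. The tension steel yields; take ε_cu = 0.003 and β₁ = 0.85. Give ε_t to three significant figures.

a = A_s f_y/(0.85 f'_c b) = 4.383 in.
β₁ = 0.85, so c = a/β₁ = 4.383/0.85 = 5.156 in.
From the linear strain diagram with ε_cu = 0.003: ε_t = 0.003 (d − c)/c = 0.003 × (27.8 − 5.156)/5.156 = 0.0132.
Since ε_t ≥ 0.005, the section is tension-controlled.

ε_t ≈ 0.0132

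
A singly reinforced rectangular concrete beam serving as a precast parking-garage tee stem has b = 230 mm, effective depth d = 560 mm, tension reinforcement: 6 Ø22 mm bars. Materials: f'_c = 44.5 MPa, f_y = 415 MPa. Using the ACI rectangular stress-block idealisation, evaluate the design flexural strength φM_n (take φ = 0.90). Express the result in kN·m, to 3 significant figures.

A_s = 6 × 380 = 2280 mm².
T = A_s f_y = 2280 × 415 = 946200 N = 946.2 kN.
From C = T: a = T/(0.85 f'_c b) = 946200/(0.85 × 44.5 × 230) = 108.76 mm.
M_n = T(d − a/2) = 946.2 kN × (560 − 54.38) mm = 478.42 kN·m.
φM_n = 0.90 × 478.42 = 430.58 kN·m.

φM_n ≈ 431 kN·m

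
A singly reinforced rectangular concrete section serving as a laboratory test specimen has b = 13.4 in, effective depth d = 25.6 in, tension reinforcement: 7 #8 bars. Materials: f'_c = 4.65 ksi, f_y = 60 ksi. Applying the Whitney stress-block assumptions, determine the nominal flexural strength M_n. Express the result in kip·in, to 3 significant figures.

M_n ≈ 7450 kip·in

A_s = 7 × 0.79 = 5.53 in².
T = A_s f_y = 5.53 × 60 = 331.8 kips.
a = T/(0.85 f'_c b) = 331.8/(0.85 × 4.65 × 13.4) = 6.265 in.
M_n = T(d − a/2) = 331.8 × (25.6 − 3.1325) = 7454.7 kip·in.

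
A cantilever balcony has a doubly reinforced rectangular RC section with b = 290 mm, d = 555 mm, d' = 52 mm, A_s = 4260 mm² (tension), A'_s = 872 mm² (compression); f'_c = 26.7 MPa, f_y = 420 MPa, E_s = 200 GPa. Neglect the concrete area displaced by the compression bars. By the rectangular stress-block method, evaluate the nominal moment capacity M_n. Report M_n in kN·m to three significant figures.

M_n ≈ 820 kN·m

Assume both tension and compression steel yield.
Net tension couple steel: A_s − A'_s = 3388 mm².
a = (A_s − A'_s) f_y / (0.85 f'_c b) = 1422960/(0.85 × 26.7 × 290) = 216.20 mm.
c = a/β₁ = 216.20/0.85 = 254.35 mm; ε'_s = 0.003(c − d')/c = 0.0024 ≥ f_y/E_s = 0.0021, so compression steel does yield.
M_n = (A_s − A'_s) f_y (d − a/2) + A'_s f_y (d − d') = [1422960 × (555 − 108.1) + 366240 × (555 − 52)] × 10⁻⁶ = 635.92 + 184.22 = 820.14 kN·m.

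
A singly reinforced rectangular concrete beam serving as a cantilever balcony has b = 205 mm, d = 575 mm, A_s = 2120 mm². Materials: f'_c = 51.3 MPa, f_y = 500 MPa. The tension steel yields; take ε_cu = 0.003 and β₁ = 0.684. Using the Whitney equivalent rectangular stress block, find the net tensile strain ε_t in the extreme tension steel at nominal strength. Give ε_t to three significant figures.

ε_t ≈ 0.00695

a = A_s f_y/(0.85 f'_c b) = 118.58 mm.
β₁ = 0.684, so c = a/β₁ = 118.58/0.684 = 173.36 mm.
From the linear strain diagram with ε_cu = 0.003: ε_t = 0.003 (d − c)/c = 0.003 × (575 − 173.36)/173.36 = 0.00695.
Since ε_t ≥ 0.005, the section is tension-controlled.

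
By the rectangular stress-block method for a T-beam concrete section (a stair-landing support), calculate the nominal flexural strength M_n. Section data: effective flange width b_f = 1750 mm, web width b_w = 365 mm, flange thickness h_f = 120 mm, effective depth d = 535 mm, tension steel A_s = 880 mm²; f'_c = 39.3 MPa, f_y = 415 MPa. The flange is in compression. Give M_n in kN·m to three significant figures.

Tension: T = A_s f_y = 880 × 415 = 365200 N.
Try a within the flange: a = T/(0.85 f'_c b_f) = 365200/(0.85 × 39.3 × 1750) = 6.25 mm.
Since a = 6.25 ≤ h_f = 120 mm, the stress block lies entirely in the flange; analyse as a rectangular beam of width b_f.
M_n = T(d − a/2) = 365200 × (535 − 3.125) = 194.24 × 10⁶ N·mm.
M_n = 194.24 kN·m.

M_n ≈ 194 kN·m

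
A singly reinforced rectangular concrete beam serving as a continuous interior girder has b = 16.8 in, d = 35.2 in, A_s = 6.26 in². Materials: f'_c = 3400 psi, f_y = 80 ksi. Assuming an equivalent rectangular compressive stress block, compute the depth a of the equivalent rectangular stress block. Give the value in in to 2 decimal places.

T = A_s f_y = 6.26 × 80 = 500.8 kips.
a = T/(0.85 f'_c b) = 500.8/(0.85 × 3.4 × 16.8) = 10.31 in.

a ≈ 10.31 in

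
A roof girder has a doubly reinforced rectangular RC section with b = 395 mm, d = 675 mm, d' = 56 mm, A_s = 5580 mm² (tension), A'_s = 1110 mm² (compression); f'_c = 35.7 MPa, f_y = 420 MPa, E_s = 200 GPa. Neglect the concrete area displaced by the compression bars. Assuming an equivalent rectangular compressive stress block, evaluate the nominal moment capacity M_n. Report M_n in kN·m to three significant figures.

Assume both tension and compression steel yield.
Net tension couple steel: A_s − A'_s = 4470 mm².
a = (A_s − A'_s) f_y / (0.85 f'_c b) = 1877400/(0.85 × 35.7 × 395) = 156.63 mm.
c = a/β₁ = 156.63/0.795 = 197.02 mm; ε'_s = 0.003(c − d')/c = 0.0021 ≥ f_y/E_s = 0.0021, so compression steel does yield.
M_n = (A_s − A'_s) f_y (d − a/2) + A'_s f_y (d − d') = [1877400 × (675 − 78.315) + 466200 × (675 − 56)] × 10⁻⁶ = 1120.22 + 288.58 = 1408.80 kN·m.

M_n ≈ 1410 kN·m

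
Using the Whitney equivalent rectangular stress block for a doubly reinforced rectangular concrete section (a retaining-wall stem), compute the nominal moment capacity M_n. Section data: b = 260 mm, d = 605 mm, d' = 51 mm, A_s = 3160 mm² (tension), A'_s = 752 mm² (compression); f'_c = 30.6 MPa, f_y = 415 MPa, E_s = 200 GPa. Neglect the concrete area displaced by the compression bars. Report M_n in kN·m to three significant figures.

Assume both tension and compression steel yield.
Net tension couple steel: A_s − A'_s = 2408 mm².
a = (A_s − A'_s) f_y / (0.85 f'_c b) = 999320/(0.85 × 30.6 × 260) = 147.77 mm.
c = a/β₁ = 147.77/0.831 = 177.82 mm; ε'_s = 0.003(c − d')/c = 0.0021 ≥ f_y/E_s = 0.0021, so compression steel does yield.
M_n = (A_s − A'_s) f_y (d − a/2) + A'_s f_y (d − d') = [999320 × (605 − 73.885) + 312080 × (605 − 51)] × 10⁻⁶ = 530.75 + 172.89 = 703.64 kN·m.

M_n ≈ 704 kN·m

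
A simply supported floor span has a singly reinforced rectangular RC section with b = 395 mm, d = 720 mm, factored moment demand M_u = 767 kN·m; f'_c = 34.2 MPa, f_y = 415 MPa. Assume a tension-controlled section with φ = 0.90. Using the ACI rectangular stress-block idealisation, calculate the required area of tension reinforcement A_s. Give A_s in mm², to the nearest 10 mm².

M_n = M_u/φ = 767/0.90 = 852.222 kN·m.
With M_n = 0.85 f'_c a b (d − a/2), solve the quadratic for a:
a = d − √(d² − 2M_n/(0.85 f'_c b)) = 720 − √(720² − 2 × 852.222×10⁶/(0.85 × 34.2 × 395)) = 111.75 mm.
A_s = 0.85 f'_c a b / f_y = 0.85 × 34.2 × 111.75 × 395 / 415 = 3092.0 mm².

A_s ≈ 3090 mm²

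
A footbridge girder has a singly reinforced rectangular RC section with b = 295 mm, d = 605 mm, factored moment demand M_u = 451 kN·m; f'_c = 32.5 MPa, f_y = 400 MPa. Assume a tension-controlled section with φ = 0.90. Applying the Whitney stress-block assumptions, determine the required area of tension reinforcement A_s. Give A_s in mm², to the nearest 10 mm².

M_n = M_u/φ = 451/0.90 = 501.111 kN·m.
With M_n = 0.85 f'_c a b (d − a/2), solve the quadratic for a:
a = d − √(d² − 2M_n/(0.85 f'_c b)) = 605 − √(605² − 2 × 501.111×10⁶/(0.85 × 32.5 × 295)) = 112.01 mm.
A_s = 0.85 f'_c a b / f_y = 0.85 × 32.5 × 112.01 × 295 / 400 = 2282.0 mm².

A_s ≈ 2280 mm²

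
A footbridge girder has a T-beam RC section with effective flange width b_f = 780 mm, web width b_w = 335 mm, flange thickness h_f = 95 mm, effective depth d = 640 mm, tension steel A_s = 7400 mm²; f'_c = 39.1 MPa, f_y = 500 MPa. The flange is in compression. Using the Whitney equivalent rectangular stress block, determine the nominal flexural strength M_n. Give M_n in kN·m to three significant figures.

M_n ≈ 2060 kN·m

Tension: T = A_s f_y = 7400 × 500 = 3700000 N.
Try a within the flange: a = T/(0.85 f'_c b_f) = 3700000/(0.85 × 39.1 × 780) = 142.73 mm.
a = 142.73 > h_f = 95 mm: the block extends into the web. Split into flange-overhang and web parts.
C_f = 0.85 f'_c (b_f − b_w) h_f = 0.85 × 39.1 × (780 − 335) × 95 = 1405010 N.
Remaining web compression depth: a_w = (T − C_f)/(0.85 f'_c b_w) = (3700000 − 1405010)/(0.85 × 39.1 × 335) = 206.13 mm.
M_n = C_f(d − h_f/2) + (T − C_f)(d − a_w/2) = 1405010 × (640 − 47.5) + 2294990 × (640 − 103.065) = 832.47 + 1232.26 = 2064.73 × 10⁶ N·mm.
M_n = 2064.73 kN·m.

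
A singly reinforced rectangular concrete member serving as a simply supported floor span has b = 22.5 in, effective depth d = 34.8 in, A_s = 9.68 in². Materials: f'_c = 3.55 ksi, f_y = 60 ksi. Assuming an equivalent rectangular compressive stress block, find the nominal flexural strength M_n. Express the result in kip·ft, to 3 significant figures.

T = A_s f_y = 9.68 × 60 = 580.8 kips.
a = T/(0.85 f'_c b) = 580.8/(0.85 × 3.55 × 22.5) = 8.555 in.
M_n = T(d − a/2) = 580.8 × (34.8 − 4.2775) = 17727.5 kip·in = 17727.5/12 = 1477.29 kip·ft.

M_n ≈ 1480 kip·ft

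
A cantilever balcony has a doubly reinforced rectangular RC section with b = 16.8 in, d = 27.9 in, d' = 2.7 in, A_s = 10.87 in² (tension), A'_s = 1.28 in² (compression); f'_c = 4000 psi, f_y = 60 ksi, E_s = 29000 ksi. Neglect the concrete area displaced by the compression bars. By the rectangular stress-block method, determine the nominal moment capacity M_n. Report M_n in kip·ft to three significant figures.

M_n ≈ 1260 kip·ft

Assume both steels yield.
a = (A_s − A'_s) f_y/(0.85 f'_c b) = (10.87 − 1.28) × 60/(0.85 × 4 × 16.8) = 10.074 in.
c = a/β₁ = 10.074/0.85 = 11.852 in; ε'_s = 0.003(c − d')/c = 0.0023 ≥ ε_y = 0.0021, so the compression steel yields.
M_n = (A_s − A'_s) f_y (d − a/2) + A'_s f_y (d − d') = 575.4 × (27.9 − 5.037) + 76.8 × (27.9 − 2.7) = 13155.4 + 1935.4 = 15090.8 kip·in = 15090.8/12 = 1257.57 kip·ft.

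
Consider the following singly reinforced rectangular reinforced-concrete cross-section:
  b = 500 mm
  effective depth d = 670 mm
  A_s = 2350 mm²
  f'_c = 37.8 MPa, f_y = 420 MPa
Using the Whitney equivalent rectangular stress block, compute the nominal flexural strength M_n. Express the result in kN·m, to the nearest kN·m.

M_n ≈ 631 kN·m

T = A_s f_y = 2350 × 420 = 987000 N = 987 kN.
From C = T: a = T/(0.85 f'_c b) = 987000/(0.85 × 37.8 × 500) = 61.44 mm.
M_n = T(d − a/2) = 987 kN × (670 − 30.72) mm = 630.97 kN·m.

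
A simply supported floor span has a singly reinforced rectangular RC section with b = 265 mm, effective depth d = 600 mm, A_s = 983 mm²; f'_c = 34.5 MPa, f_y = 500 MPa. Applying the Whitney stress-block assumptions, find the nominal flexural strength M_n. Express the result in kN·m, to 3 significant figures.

M_n ≈ 279 kN·m

T = A_s f_y = 983 × 500 = 491500 N = 491.5 kN.
From C = T: a = T/(0.85 f'_c b) = 491500/(0.85 × 34.5 × 265) = 63.25 mm.
M_n = T(d − a/2) = 491.5 kN × (600 − 31.625) mm = 279.36 kN·m.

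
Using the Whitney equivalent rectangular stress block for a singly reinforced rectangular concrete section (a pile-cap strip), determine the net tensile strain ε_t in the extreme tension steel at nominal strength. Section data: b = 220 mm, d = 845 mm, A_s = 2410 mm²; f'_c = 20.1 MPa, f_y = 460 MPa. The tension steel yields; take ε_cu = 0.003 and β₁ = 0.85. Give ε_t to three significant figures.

a = A_s f_y/(0.85 f'_c b) = 294.94 mm.
β₁ = 0.85, so c = a/β₁ = 294.94/0.85 = 346.99 mm.
From the linear strain diagram with ε_cu = 0.003: ε_t = 0.003 (d − c)/c = 0.003 × (845 − 346.99)/346.99 = 0.00431.
ε_t is between 0.004 and 0.005 — transition zone.

ε_t ≈ 0.00431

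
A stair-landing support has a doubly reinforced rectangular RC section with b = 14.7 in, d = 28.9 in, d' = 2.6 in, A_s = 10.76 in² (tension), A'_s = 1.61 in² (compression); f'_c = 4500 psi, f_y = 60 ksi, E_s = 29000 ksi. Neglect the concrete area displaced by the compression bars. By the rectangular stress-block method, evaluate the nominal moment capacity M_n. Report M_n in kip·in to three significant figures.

M_n ≈ 15700 kip·in

Assume both steels yield.
a = (A_s − A'_s) f_y/(0.85 f'_c b) = (10.76 − 1.61) × 60/(0.85 × 4.5 × 14.7) = 9.764 in.
c = a/β₁ = 9.764/0.825 = 11.835 in; ε'_s = 0.003(c − d')/c = 0.0023 ≥ ε_y = 0.0021, so the compression steel yields.
M_n = (A_s − A'_s) f_y (d − a/2) + A'_s f_y (d − d') = 549 × (28.9 − 4.882) + 96.6 × (28.9 − 2.6) = 13185.9 + 2540.6 = 15726.5 kip·in.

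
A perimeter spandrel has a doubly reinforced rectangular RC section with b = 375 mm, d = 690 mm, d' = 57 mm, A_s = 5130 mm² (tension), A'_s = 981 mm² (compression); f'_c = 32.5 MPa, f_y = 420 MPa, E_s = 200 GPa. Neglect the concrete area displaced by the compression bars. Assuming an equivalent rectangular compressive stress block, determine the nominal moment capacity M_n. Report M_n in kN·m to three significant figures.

Assume both tension and compression steel yield.
Net tension couple steel: A_s − A'_s = 4149 mm².
a = (A_s − A'_s) f_y / (0.85 f'_c b) = 1742580/(0.85 × 32.5 × 375) = 168.21 mm.
c = a/β₁ = 168.21/0.818 = 205.64 mm; ε'_s = 0.003(c − d')/c = 0.0022 ≥ f_y/E_s = 0.0021, so compression steel does yield.
M_n = (A_s − A'_s) f_y (d − a/2) + A'_s f_y (d − d') = [1742580 × (690 − 84.105) + 412020 × (690 − 57)] × 10⁻⁶ = 1055.82 + 260.81 = 1316.63 kN·m.

M_n ≈ 1320 kN·m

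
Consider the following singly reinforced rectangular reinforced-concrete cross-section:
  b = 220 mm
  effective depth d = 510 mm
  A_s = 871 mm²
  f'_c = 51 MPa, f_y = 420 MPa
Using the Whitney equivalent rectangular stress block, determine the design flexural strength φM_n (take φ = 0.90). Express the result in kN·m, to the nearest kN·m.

φM_n ≈ 162 kN·m

T = A_s f_y = 871 × 420 = 365820 N = 365.82 kN.
From C = T: a = T/(0.85 f'_c b) = 365820/(0.85 × 51 × 220) = 38.36 mm.
M_n = T(d − a/2) = 365.82 kN × (510 − 19.18) mm = 179.55 kN·m.
φM_n = 0.90 × 179.55 = 161.60 kN·m.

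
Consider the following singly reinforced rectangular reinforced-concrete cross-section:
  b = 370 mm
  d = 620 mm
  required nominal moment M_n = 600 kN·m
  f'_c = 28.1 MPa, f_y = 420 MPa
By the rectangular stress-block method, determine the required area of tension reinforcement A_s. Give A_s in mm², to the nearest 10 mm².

With M_n = 0.85 f'_c a b (d − a/2), solve the quadratic for a:
a = d − √(d² − 2M_n/(0.85 f'_c b)) = 620 − √(620² − 2 × 600×10⁶/(0.85 × 28.1 × 370)) = 121.39 mm.
A_s = 0.85 f'_c a b / f_y = 0.85 × 28.1 × 121.39 × 370 / 420 = 2554.2 mm².

A_s ≈ 2550 mm²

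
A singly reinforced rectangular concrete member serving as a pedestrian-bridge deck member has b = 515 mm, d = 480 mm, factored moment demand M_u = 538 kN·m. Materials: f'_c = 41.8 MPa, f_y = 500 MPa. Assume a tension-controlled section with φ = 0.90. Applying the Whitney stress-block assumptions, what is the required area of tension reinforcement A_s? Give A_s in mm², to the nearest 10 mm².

A_s ≈ 2700 mm²

M_n = M_u/φ = 538/0.90 = 597.778 kN·m.
With M_n = 0.85 f'_c a b (d − a/2), solve the quadratic for a:
a = d − √(d² − 2M_n/(0.85 f'_c b)) = 480 − √(480² − 2 × 597.778×10⁶/(0.85 × 41.8 × 515)) = 73.72 mm.
A_s = 0.85 f'_c a b / f_y = 0.85 × 41.8 × 73.72 × 515 / 500 = 2697.8 mm².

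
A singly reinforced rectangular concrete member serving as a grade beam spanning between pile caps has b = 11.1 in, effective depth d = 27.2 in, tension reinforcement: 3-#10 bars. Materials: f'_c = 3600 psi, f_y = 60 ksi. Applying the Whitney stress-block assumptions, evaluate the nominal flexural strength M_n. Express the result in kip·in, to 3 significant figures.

A_s = 3 × 1.27 = 3.81 in².
T = A_s f_y = 3.81 × 60 = 228.6 kips.
a = T/(0.85 f'_c b) = 228.6/(0.85 × 3.6 × 11.1) = 6.730 in.
M_n = T(d − a/2) = 228.6 × (27.2 − 3.365) = 5448.7 kip·in.

M_n ≈ 5450 kip·in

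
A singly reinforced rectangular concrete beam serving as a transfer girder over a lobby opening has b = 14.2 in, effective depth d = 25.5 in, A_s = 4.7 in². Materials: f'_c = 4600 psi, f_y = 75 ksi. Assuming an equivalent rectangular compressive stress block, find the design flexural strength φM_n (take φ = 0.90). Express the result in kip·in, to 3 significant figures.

T = A_s f_y = 4.7 × 75 = 352.5 kips.
a = T/(0.85 f'_c b) = 352.5/(0.85 × 4.6 × 14.2) = 6.349 in.
M_n = T(d − a/2) = 352.5 × (25.5 − 3.1745) = 7869.7 kip·in.
φM_n = 0.90 × 7869.7 = 7082.7 kip·in.

φM_n ≈ 7080 kip·in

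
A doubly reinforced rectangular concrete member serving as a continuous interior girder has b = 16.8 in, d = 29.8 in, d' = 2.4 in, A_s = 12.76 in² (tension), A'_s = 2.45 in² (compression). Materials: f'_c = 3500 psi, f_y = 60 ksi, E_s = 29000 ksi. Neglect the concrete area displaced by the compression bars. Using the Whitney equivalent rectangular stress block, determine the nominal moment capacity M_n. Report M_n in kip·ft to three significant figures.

M_n ≈ 1550 kip·ft

Assume both steels yield.
a = (A_s − A'_s) f_y/(0.85 f'_c b) = (12.76 − 2.45) × 60/(0.85 × 3.5 × 16.8) = 12.377 in.
c = a/β₁ = 12.377/0.85 = 14.561 in; ε'_s = 0.003(c − d')/c = 0.0025 ≥ ε_y = 0.0021, so the compression steel yields.
M_n = (A_s − A'_s) f_y (d − a/2) + A'_s f_y (d − d') = 618.6 × (29.8 − 6.1885) + 147 × (29.8 − 2.4) = 14606.1 + 4027.8 = 18633.9 kip·in = 18633.9/12 = 1552.83 kip·ft.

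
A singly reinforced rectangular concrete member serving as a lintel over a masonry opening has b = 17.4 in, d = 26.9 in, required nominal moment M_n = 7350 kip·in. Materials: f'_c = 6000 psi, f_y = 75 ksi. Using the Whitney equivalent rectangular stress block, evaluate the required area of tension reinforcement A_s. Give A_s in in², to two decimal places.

A_s ≈ 3.88 in²

From M_n = 0.85 f'_c a b (d − a/2):
a = d − √(d² − 2M_n/(0.85 f'_c b)) = 26.9 − √(26.9² − 2 × 7350/(0.85 × 6 × 17.4)) = 3.279 in.
A_s = 0.85 f'_c a b / f_y = 0.85 × 6 × 3.279 × 17.4 / 75 = 3.880 in².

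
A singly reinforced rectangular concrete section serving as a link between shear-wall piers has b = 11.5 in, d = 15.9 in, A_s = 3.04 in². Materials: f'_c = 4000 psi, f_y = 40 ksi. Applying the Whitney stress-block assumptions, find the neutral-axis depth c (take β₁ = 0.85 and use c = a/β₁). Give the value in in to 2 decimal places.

T = A_s f_y = 3.04 × 40 = 121.6 kips.
a = T/(0.85 f'_c b) = 121.6/(0.85 × 4 × 11.5) = 3.1100 in.
With β₁ = 0.85, c = a/β₁ = 3.1100/0.85 = 3.66 in.

c ≈ 3.66 in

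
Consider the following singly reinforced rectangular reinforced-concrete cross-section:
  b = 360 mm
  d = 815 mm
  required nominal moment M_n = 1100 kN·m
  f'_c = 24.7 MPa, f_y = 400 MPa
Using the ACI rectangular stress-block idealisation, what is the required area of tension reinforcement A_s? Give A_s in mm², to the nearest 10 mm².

A_s ≈ 3860 mm²

With M_n = 0.85 f'_c a b (d − a/2), solve the quadratic for a:
a = d − √(d² − 2M_n/(0.85 f'_c b)) = 815 − √(815² − 2 × 1100×10⁶/(0.85 × 24.7 × 360)) = 204.14 mm.
A_s = 0.85 f'_c a b / f_y = 0.85 × 24.7 × 204.14 × 360 / 400 = 3857.3 mm².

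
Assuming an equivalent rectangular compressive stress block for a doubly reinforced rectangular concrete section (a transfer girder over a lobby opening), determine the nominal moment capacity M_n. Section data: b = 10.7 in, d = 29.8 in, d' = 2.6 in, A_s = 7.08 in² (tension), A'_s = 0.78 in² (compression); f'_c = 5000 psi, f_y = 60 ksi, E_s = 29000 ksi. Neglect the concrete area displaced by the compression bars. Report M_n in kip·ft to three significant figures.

M_n ≈ 914 kip·ft

Assume both steels yield.
a = (A_s − A'_s) f_y/(0.85 f'_c b) = (7.08 − 0.78) × 60/(0.85 × 5 × 10.7) = 8.312 in.
c = a/β₁ = 8.312/0.8 = 10.390 in; ε'_s = 0.003(c − d')/c = 0.0022 ≥ ε_y = 0.0021, so the compression steel yields.
M_n = (A_s − A'_s) f_y (d − a/2) + A'_s f_y (d − d') = 378 × (29.8 − 4.156) + 46.8 × (29.8 − 2.6) = 9693.4 + 1273.0 = 10966.4 kip·in = 10966.4/12 = 913.87 kip·ft.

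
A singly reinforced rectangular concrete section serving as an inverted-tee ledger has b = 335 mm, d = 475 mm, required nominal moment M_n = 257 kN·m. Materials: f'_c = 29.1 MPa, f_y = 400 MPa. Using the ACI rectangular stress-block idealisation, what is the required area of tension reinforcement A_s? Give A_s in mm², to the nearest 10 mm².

With M_n = 0.85 f'_c a b (d − a/2), solve the quadratic for a:
a = d − √(d² − 2M_n/(0.85 f'_c b)) = 475 − √(475² − 2 × 257×10⁶/(0.85 × 29.1 × 335)) = 70.53 mm.
A_s = 0.85 f'_c a b / f_y = 0.85 × 29.1 × 70.53 × 335 / 400 = 1461.1 mm².

A_s ≈ 1460 mm²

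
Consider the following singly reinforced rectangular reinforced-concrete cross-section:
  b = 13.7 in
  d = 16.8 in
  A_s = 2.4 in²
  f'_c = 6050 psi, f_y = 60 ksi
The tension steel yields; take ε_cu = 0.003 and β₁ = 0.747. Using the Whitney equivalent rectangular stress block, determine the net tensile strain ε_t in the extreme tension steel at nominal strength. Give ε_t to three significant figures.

a = A_s f_y/(0.85 f'_c b) = 2.044 in.
β₁ = 0.747, so c = a/β₁ = 2.044/0.747 = 2.736 in.
From the linear strain diagram with ε_cu = 0.003: ε_t = 0.003 (d − c)/c = 0.003 × (16.8 − 2.736)/2.736 = 0.0154.
Since ε_t ≥ 0.005, the section is tension-controlled.

ε_t ≈ 0.0154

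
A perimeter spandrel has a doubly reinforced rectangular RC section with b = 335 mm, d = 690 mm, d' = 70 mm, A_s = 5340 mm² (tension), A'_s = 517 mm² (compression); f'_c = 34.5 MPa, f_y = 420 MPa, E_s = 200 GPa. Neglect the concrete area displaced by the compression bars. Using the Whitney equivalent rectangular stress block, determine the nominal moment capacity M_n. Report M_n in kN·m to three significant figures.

M_n ≈ 1320 kN·m

Assume both tension and compression steel yield.
Net tension couple steel: A_s − A'_s = 4823 mm².
a = (A_s − A'_s) f_y / (0.85 f'_c b) = 2025660/(0.85 × 34.5 × 335) = 206.20 mm.
c = a/β₁ = 206.20/0.804 = 256.47 mm; ε'_s = 0.003(c − d')/c = 0.0022 ≥ f_y/E_s = 0.0021, so compression steel does yield.
M_n = (A_s − A'_s) f_y (d − a/2) + A'_s f_y (d − d') = [2025660 × (690 − 103.1) + 217140 × (690 − 70)] × 10⁻⁶ = 1188.86 + 134.63 = 1323.49 kN·m.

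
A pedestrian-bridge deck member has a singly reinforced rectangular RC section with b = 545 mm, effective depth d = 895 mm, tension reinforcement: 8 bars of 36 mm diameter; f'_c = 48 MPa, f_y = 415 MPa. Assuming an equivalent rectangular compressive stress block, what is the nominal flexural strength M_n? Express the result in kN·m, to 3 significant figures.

M_n ≈ 2770 kN·m

A_s = 8 × 1018 = 8144 mm².
T = A_s f_y = 8144 × 415 = 3379760 N = 3379.76 kN.
From C = T: a = T/(0.85 f'_c b) = 3379760/(0.85 × 48 × 545) = 151.99 mm.
M_n = T(d − a/2) = 3379.76 kN × (895 − 75.995) mm = 2768.04 kN·m.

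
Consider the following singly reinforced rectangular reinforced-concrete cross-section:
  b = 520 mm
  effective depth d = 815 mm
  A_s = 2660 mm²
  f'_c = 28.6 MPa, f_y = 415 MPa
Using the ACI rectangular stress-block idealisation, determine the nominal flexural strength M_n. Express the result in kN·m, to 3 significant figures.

M_n ≈ 851 kN·m

T = A_s f_y = 2660 × 415 = 1103900 N = 1103.9 kN.
From C = T: a = T/(0.85 f'_c b) = 1103900/(0.85 × 28.6 × 520) = 87.33 mm.
M_n = T(d − a/2) = 1103.9 kN × (815 − 43.665) mm = 851.48 kN·m.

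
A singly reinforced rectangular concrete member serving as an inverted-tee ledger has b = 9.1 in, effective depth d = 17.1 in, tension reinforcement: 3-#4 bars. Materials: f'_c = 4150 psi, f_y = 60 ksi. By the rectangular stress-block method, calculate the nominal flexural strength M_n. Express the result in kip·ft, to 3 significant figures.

M_n ≈ 49.6 kip·ft

A_s = 3 × 0.2 = 0.6 in².
T = A_s f_y = 0.6 × 60 = 36 kips.
a = T/(0.85 f'_c b) = 36/(0.85 × 4.15 × 9.1) = 1.121 in.
M_n = T(d − a/2) = 36 × (17.1 − 0.5605) = 595.4 kip·in = 595.4/12 = 49.62 kip·ft.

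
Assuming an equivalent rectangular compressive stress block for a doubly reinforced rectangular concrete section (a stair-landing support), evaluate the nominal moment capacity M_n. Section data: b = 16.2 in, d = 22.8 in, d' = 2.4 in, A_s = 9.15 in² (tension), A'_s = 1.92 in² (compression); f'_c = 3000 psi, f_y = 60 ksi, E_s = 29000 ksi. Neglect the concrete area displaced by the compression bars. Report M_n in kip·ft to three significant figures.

M_n ≈ 830 kip·ft

Assume both steels yield.
a = (A_s − A'_s) f_y/(0.85 f'_c b) = (9.15 − 1.92) × 60/(0.85 × 3 × 16.2) = 10.501 in.
c = a/β₁ = 10.501/0.85 = 12.354 in; ε'_s = 0.003(c − d')/c = 0.0024 ≥ ε_y = 0.0021, so the compression steel yields.
M_n = (A_s − A'_s) f_y (d − a/2) + A'_s f_y (d − d') = 433.8 × (22.8 − 5.2505) + 115.2 × (22.8 − 2.4) = 7613.0 + 2350.1 = 9963.1 kip·in = 9963.1/12 = 830.26 kip·ft.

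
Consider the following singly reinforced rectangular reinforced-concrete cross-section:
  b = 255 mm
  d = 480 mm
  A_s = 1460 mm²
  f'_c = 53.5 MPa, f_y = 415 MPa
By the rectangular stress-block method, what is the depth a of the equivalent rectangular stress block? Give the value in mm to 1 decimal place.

a ≈ 52.3 mm

T = A_s f_y = 1460 × 415 = 605900 N = 605.9 kN.
Setting C = 0.85 f'_c a b equal to T: a = 605900/(0.85 × 53.5 × 255) = 52.3 mm.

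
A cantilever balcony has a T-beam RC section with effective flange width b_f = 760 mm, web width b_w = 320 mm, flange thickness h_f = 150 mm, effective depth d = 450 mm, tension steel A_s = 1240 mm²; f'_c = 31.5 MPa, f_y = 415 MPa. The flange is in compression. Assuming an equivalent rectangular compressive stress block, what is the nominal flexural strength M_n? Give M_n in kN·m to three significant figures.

Tension: T = A_s f_y = 1240 × 415 = 514600 N.
Try a within the flange: a = T/(0.85 f'_c b_f) = 514600/(0.85 × 31.5 × 760) = 25.29 mm.
Since a = 25.29 ≤ h_f = 150 mm, the stress block lies entirely in the flange; analyse as a rectangular beam of width b_f.
M_n = T(d − a/2) = 514600 × (450 − 12.645) = 225.06 × 10⁶ N·mm.
M_n = 225.06 kN·m.

M_n ≈ 225 kN·m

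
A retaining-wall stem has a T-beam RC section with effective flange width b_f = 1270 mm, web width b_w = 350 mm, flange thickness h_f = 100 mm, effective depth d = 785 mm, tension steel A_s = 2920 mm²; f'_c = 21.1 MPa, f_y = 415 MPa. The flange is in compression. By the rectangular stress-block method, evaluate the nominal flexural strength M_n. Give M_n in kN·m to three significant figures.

M_n ≈ 919 kN·m

Tension: T = A_s f_y = 2920 × 415 = 1211800 N.
Try a within the flange: a = T/(0.85 f'_c b_f) = 1211800/(0.85 × 21.1 × 1270) = 53.20 mm.
Since a = 53.20 ≤ h_f = 100 mm, the stress block lies entirely in the flange; analyse as a rectangular beam of width b_f.
M_n = T(d − a/2) = 1211800 × (785 − 26.6) = 919.03 × 10⁶ N·mm.
M_n = 919.03 kN·m.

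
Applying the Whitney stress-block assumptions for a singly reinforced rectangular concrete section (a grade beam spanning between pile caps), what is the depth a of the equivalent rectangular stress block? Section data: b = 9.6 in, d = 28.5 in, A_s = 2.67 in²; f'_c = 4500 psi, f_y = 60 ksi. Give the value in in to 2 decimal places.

T = A_s f_y = 2.67 × 60 = 160.2 kips.
a = T/(0.85 f'_c b) = 160.2/(0.85 × 4.5 × 9.6) = 4.36 in.

a ≈ 4.36 in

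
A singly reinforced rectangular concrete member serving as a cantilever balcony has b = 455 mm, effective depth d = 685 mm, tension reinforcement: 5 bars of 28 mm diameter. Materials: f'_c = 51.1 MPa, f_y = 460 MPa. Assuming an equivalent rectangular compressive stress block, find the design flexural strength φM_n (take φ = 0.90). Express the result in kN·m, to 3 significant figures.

A_s = 5 × 616 = 3080 mm².
T = A_s f_y = 3080 × 460 = 1416800 N = 1416.8 kN.
From C = T: a = T/(0.85 f'_c b) = 1416800/(0.85 × 51.1 × 455) = 71.69 mm.
M_n = T(d − a/2) = 1416.8 kN × (685 − 35.845) mm = 919.72 kN·m.
φM_n = 0.90 × 919.72 = 827.75 kN·m.

φM_n ≈ 828 kN·m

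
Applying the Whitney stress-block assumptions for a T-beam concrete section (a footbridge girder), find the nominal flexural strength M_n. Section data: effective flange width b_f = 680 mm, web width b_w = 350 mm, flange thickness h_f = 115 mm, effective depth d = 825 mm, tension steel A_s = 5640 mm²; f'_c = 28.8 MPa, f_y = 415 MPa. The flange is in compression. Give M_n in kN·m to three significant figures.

Tension: T = A_s f_y = 5640 × 415 = 2340600 N.
Try a within the flange: a = T/(0.85 f'_c b_f) = 2340600/(0.85 × 28.8 × 680) = 140.61 mm.
a = 140.61 > h_f = 115 mm: the block extends into the web. Split into flange-overhang and web parts.
C_f = 0.85 f'_c (b_f − b_w) h_f = 0.85 × 28.8 × (680 − 350) × 115 = 929016 N.
Remaining web compression depth: a_w = (T − C_f)/(0.85 f'_c b_w) = (2340600 − 929016)/(0.85 × 28.8 × 350) = 164.75 mm.
M_n = C_f(d − h_f/2) + (T − C_f)(d − a_w/2) = 929016 × (825 − 57.5) + 1411584 × (825 − 82.375) = 713.02 + 1048.28 = 1761.30 × 10⁶ N·mm.
M_n = 1761.30 kN·m.

M_n ≈ 1760 kN·m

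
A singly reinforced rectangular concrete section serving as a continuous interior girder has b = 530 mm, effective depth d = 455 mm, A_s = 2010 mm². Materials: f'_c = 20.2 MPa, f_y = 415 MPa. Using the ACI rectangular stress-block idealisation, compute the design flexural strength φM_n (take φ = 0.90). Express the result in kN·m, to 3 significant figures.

T = A_s f_y = 2010 × 415 = 834150 N = 834.15 kN.
From C = T: a = T/(0.85 f'_c b) = 834150/(0.85 × 20.2 × 530) = 91.66 mm.
M_n = T(d − a/2) = 834.15 kN × (455 − 45.83) mm = 341.31 kN·m.
φM_n = 0.90 × 341.31 = 307.18 kN·m.

φM_n ≈ 307 kN·m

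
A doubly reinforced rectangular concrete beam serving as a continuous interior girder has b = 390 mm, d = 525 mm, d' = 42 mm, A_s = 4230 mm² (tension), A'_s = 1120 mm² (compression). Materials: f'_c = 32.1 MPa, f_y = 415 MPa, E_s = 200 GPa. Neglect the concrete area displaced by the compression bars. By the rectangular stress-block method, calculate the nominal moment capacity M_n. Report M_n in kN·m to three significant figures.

M_n ≈ 824 kN·m

Assume both tension and compression steel yield.
Net tension couple steel: A_s − A'_s = 3110 mm².
a = (A_s − A'_s) f_y / (0.85 f'_c b) = 1290650/(0.85 × 32.1 × 390) = 121.29 mm.
c = a/β₁ = 121.29/0.821 = 147.73 mm; ε'_s = 0.003(c − d')/c = 0.0021 ≥ f_y/E_s = 0.0021, so compression steel does yield.
M_n = (A_s − A'_s) f_y (d − a/2) + A'_s f_y (d − d') = [1290650 × (525 − 60.645) + 464800 × (525 − 42)] × 10⁻⁶ = 599.32 + 224.50 = 823.82 kN·m.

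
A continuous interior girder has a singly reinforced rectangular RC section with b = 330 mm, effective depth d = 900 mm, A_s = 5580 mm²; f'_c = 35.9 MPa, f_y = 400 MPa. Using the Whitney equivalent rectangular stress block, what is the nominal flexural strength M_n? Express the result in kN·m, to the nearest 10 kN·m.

T = A_s f_y = 5580 × 400 = 2232000 N = 2232 kN.
From C = T: a = T/(0.85 f'_c b) = 2232000/(0.85 × 35.9 × 330) = 221.65 mm.
M_n = T(d − a/2) = 2232 kN × (900 − 110.825) mm = 1761.44 kN·m.

M_n ≈ 1760 kN·m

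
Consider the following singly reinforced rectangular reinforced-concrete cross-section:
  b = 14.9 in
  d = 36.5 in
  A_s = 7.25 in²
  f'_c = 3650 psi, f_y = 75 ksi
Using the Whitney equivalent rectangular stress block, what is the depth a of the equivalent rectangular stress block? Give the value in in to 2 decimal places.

T = A_s f_y = 7.25 × 75 = 543.75 kips.
a = T/(0.85 f'_c b) = 543.75/(0.85 × 3.65 × 14.9) = 11.76 in.

a ≈ 11.76 in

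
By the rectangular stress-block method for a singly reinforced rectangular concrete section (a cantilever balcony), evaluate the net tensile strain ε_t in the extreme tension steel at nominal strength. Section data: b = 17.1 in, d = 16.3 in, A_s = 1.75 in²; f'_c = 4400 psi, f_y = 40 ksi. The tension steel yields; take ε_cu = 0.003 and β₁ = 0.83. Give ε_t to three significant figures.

a = A_s f_y/(0.85 f'_c b) = 1.095 in.
β₁ = 0.83, so c = a/β₁ = 1.095/0.83 = 1.319 in.
From the linear strain diagram with ε_cu = 0.003: ε_t = 0.003 (d − c)/c = 0.003 × (16.3 − 1.319)/1.319 = 0.0341.
Since ε_t ≥ 0.005, the section is tension-controlled.

ε_t ≈ 0.0341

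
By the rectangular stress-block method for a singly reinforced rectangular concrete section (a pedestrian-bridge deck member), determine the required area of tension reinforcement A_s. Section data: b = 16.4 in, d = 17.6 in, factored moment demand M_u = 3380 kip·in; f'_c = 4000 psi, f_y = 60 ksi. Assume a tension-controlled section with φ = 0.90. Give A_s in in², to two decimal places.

M_n = M_u/φ = 3380/0.90 = 3755.56 kip·in.
From M_n = 0.85 f'_c a b (d − a/2):
a = d − √(d² − 2M_n/(0.85 f'_c b)) = 17.6 − √(17.6² − 2 × 3755.56/(0.85 × 4 × 16.4)) = 4.369 in.
A_s = 0.85 f'_c a b / f_y = 0.85 × 4 × 4.369 × 16.4 / 60 = 4.060 in².

A_s ≈ 4.06 in²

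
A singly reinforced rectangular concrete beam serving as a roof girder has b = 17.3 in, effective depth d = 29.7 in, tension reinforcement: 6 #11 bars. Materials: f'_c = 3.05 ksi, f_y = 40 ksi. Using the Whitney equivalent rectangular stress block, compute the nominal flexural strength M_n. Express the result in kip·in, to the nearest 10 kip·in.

A_s = 6 × 1.56 = 9.36 in².
T = A_s f_y = 9.36 × 40 = 374.4 kips.
a = T/(0.85 f'_c b) = 374.4/(0.85 × 3.05 × 17.3) = 8.348 in.
M_n = T(d − a/2) = 374.4 × (29.7 − 4.174) = 9556.9 kip·in.

M_n ≈ 9560 kip·in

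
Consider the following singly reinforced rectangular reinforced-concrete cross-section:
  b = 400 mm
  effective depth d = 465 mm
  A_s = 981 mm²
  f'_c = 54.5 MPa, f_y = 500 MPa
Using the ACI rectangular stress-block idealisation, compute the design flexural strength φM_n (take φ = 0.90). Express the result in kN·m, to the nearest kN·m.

T = A_s f_y = 981 × 500 = 490500 N = 490.5 kN.
From C = T: a = T/(0.85 f'_c b) = 490500/(0.85 × 54.5 × 400) = 26.47 mm.
M_n = T(d − a/2) = 490.5 kN × (465 − 13.235) mm = 221.59 kN·m.
φM_n = 0.90 × 221.59 = 199.43 kN·m.

φM_n ≈ 199 kN·m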